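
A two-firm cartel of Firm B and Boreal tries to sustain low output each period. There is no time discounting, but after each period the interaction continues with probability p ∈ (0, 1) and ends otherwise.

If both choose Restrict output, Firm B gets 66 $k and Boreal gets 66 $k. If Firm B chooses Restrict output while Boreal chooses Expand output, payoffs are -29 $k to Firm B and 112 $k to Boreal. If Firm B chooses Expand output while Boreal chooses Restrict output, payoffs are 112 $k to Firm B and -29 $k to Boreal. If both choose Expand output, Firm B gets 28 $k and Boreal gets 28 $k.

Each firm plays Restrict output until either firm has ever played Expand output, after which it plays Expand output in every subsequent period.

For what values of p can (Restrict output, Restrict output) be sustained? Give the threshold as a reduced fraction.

With no time discounting, the continuation probability p plays the role of the discount factor.
Grim-trigger IC: 66/(1−p) ≥ 112 + 28p/(1−p) ⇒ p ≥ (112−66)/(112−28) = 23/42.

23/42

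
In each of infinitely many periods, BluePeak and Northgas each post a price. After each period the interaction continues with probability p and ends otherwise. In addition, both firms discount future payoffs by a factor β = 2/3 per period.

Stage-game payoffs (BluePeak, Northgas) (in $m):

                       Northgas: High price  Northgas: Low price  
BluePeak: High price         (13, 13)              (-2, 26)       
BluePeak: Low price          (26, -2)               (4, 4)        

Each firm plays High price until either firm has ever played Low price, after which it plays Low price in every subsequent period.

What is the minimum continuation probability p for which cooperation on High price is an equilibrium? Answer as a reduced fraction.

With continuation probability p and discount β, the effective per-period discount factor is βp.
Grim-trigger IC: βp ≥ (26−13)/(26−4) = 13/22.
So p ≥ (13/22)/(2/3) = 39/44.

39/44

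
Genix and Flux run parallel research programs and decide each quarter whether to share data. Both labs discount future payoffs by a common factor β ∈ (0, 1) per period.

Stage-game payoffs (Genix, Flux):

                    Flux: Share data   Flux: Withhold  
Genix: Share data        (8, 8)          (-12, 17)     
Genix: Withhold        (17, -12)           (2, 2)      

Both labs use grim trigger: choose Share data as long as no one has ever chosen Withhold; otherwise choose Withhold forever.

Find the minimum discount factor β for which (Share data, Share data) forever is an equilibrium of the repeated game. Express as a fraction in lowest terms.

3/5

Under grim trigger the critical discount factor is (T−C)/(T−P) with T = 17, C = 8, P = 2.
β* = (17−8)/(17−2) = 9/15 = 3/5.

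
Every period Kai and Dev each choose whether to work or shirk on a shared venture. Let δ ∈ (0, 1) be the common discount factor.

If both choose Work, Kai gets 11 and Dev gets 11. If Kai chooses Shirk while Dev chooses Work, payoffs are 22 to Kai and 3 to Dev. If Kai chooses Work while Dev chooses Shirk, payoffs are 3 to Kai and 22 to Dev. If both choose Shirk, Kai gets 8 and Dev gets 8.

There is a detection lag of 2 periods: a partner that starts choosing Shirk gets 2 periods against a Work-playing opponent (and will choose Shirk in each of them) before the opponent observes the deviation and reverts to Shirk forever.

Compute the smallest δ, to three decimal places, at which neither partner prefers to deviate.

0.886

A deviator earns 22 for 2 periods, then 8 forever; cooperating earns 11 forever. Multiplying the IC by (1−δ):
11 ≥ 22(1−δ^2) + 8δ^2, so 14·δ^2 ≥ 11 and δ^2 ≥ 11/14.
δ ≥ (11/14)^(1/2) ≈ 0.886.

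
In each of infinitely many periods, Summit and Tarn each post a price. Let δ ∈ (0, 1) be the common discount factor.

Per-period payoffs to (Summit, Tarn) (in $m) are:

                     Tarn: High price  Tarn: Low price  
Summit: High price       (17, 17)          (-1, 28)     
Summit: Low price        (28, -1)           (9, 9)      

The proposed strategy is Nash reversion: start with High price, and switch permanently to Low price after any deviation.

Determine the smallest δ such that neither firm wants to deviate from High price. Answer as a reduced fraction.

11/19

Under grim trigger the critical discount factor is (T−C)/(T−P) with T = 28, C = 17, P = 9.
δ* = (28−17)/(28−9) = 11/19.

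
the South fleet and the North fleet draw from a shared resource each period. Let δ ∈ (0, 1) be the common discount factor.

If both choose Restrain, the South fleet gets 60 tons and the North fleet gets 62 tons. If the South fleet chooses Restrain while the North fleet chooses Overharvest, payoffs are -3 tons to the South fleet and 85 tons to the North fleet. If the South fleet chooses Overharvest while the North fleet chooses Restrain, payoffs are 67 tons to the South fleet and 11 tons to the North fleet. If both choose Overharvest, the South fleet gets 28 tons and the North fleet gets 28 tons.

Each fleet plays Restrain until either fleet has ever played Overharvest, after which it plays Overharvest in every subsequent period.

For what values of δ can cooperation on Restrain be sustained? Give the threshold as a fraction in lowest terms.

the South fleet: cooperation gives 60 each period; deviation gives 67 once then 28 forever.
  60/(1−δ) ≥ 67 + 28δ/(1−δ) ⇒ δ ≥ 7/39.
the North fleet: cooperation gives 62 each period; deviation gives 85 once then 28 forever.
  δ ≥ 23/57.
Both must hold, so the binding constraint is the North fleet's: δ ≥ 23/57.

23/57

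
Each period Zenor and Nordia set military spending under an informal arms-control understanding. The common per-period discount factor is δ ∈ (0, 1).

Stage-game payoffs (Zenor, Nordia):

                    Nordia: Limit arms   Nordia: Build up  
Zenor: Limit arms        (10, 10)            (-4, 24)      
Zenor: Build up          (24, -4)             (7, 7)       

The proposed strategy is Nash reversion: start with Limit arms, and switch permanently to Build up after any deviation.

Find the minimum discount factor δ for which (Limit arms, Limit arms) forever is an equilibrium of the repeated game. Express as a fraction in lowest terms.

14/17

Cooperation forever yields 10 each period: 10/(1−δ).
Deviating yields 24 once, then 7 forever: 24 + 7δ/(1−δ).
No profitable deviation requires 10/(1−δ) ≥ 24 + 7δ/(1−δ).
Multiplying by (1−δ): 10 ≥ 24(1−δ) + 7δ = 24 − 17δ.
So 17δ ≥ 14, i.e. δ ≥ 14/17.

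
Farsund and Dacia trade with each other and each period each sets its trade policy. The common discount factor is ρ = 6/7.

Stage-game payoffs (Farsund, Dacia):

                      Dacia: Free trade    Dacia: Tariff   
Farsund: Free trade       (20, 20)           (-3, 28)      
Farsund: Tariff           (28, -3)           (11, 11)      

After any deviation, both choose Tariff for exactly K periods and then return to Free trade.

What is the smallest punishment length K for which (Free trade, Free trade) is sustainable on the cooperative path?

2

Need Σ_{k=1}^{K} ρ^k ≥ (28−20)/(20−11) = 0.8889 at ρ = 6/7.
At K = 1 the sum is 0.8571 < 0.8889; at K = 2 it is 1.5918 ≥ 0.8889.
So the minimum punishment length is K = 2.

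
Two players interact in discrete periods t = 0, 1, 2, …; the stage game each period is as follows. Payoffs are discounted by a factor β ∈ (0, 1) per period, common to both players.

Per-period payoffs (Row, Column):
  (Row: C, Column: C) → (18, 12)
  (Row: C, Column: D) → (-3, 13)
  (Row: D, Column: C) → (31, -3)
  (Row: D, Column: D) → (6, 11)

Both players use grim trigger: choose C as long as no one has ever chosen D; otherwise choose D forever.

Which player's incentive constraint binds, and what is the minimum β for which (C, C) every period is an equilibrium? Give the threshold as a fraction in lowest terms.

Row: cooperation gives 18 each period; deviation gives 31 once then 6 forever.
  18/(1−β) ≥ 31 + 6β/(1−β) ⇒ β ≥ 13/25.
Column: cooperation gives 12 each period; deviation gives 13 once then 11 forever.
  β ≥ 1/2.
Both must hold, so the binding constraint is Row's: β ≥ 13/25.

Row; β ≥ 13/25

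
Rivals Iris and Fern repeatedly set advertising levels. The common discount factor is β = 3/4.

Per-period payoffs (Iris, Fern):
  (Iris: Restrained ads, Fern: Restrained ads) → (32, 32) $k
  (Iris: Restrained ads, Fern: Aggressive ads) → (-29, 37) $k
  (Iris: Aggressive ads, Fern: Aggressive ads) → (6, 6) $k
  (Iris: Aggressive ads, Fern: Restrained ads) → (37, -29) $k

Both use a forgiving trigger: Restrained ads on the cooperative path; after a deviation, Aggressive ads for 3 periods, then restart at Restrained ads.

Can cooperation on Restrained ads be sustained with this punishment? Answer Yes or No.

Yes

A one-shot deviation gives 37 now, then 6 for 3 periods, then back to 32.
Gain from deviating: (37−32) today; loss: (32−6) in each of the next 3 periods.
No-deviation condition: (32−6)(β+…+β^3) ≥ 37−32, i.e. β+…+β^3 ≥ 5/26.
At β = 3/4: β+…+β^3 = 1.7344 ≥ 0.1923.
So cooperation is sustainable.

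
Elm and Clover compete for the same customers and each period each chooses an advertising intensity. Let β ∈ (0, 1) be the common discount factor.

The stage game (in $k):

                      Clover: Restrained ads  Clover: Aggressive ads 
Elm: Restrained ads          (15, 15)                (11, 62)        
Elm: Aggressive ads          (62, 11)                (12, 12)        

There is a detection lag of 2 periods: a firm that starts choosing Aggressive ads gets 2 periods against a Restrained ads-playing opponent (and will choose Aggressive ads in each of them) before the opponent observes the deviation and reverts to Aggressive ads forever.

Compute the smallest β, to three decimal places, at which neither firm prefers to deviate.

0.970

The best deviation is to choose Aggressive ads for all 2 undetected periods, earning 62 each, then 12 forever once detected.
Deviation value: 62(1−β^2)/(1−β) + 12β^2/(1−β); cooperation value: 15/(1−β).
IC: 15 ≥ 62(1−β^2) + 12β^2 = 62 − 50β^2.
So β^2 ≥ 47/50, giving β ≥ (47/50)^(1/2) ≈ 0.970.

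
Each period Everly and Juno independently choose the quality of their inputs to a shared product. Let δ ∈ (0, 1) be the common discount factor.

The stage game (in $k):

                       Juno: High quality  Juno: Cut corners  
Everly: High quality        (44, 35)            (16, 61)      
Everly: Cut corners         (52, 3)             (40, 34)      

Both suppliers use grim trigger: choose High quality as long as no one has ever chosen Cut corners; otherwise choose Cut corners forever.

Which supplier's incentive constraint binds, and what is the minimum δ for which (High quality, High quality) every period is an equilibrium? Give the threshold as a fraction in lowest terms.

Everly: cooperation gives 44 each period; deviation gives 52 once then 40 forever.
  44/(1−δ) ≥ 52 + 40δ/(1−δ) ⇒ δ ≥ 8/12 = 2/3.
Juno: cooperation gives 35 each period; deviation gives 61 once then 34 forever.
  δ ≥ 26/27.
Both must hold, so the binding constraint is Juno's: δ ≥ 26/27.

Juno; δ ≥ 26/27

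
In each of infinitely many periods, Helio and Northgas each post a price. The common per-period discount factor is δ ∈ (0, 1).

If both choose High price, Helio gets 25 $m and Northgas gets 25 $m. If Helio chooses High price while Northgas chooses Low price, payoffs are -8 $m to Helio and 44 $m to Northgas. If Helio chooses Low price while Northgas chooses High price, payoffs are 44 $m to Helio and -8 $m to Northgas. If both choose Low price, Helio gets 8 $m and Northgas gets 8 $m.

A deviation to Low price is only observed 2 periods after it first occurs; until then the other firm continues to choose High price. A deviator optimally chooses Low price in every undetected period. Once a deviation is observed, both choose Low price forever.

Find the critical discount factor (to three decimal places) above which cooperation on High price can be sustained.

Deviating for the 2 undetected periods gains 44−25 = 19 per period over cooperation, then loses 25−8 = 17 per period forever once punishment starts.
Gain: 19(1 + δ + … + δ^1); loss: 17·δ^2/(1−δ).
No profitable deviation ⇔ 19(1−δ^2) ≤ 17·δ^2, i.e. δ^2 ≥ 19/(19+17) = 19/36.
Hence δ ≥ (19/36)^(1/2) ≈ 0.726.

0.726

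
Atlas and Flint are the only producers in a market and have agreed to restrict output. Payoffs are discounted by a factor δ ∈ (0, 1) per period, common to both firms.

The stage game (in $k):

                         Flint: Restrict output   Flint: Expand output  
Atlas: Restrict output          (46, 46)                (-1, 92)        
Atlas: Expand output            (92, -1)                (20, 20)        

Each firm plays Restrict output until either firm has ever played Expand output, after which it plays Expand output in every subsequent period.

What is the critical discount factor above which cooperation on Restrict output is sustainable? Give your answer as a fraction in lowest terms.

46/(1−δ) ≥ 92 + 20δ/(1−δ)
46 ≥ 92 − 72δ
δ ≥ 46/72 = 23/36.

23/36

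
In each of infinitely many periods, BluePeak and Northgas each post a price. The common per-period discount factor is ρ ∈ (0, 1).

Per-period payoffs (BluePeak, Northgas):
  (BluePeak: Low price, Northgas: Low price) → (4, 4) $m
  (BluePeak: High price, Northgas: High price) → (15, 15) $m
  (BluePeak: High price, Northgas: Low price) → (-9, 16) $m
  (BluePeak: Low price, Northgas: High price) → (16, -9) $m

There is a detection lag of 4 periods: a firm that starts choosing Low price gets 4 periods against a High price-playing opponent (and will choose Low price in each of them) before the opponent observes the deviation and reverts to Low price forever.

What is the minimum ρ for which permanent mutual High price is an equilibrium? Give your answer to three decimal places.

A deviator earns 16 for 4 periods, then 4 forever; cooperating earns 15 forever. Multiplying the IC by (1−ρ):
15 ≥ 16(1−ρ^4) + 4ρ^4, so 12·ρ^4 ≥ 1 and ρ^4 ≥ 1/12.
ρ ≥ (1/12)^(1/4) ≈ 0.537.

0.537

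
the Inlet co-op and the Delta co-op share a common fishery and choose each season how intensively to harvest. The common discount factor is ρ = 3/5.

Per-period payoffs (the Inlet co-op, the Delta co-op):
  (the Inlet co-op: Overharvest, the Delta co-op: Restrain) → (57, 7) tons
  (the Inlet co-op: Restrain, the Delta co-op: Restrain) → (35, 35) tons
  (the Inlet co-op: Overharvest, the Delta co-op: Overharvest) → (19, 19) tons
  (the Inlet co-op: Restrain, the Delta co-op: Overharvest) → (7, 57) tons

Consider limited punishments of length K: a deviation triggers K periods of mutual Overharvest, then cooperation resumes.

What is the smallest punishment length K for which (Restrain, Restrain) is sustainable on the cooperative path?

5

No profitable deviation requires (35−19)(ρ+…+ρ^K) ≥ 57−35, i.e. ρ+…+ρ^K ≥ 11/8 ≈ 1.3750.
With ρ = 3/5, the partial sums are K=1: 0.6000, K=2: 0.9600, K=3: 1.1760, K=4: 1.3056, K=5: 1.3834.
K = 5 is the first length at which the sum reaches 1.3750.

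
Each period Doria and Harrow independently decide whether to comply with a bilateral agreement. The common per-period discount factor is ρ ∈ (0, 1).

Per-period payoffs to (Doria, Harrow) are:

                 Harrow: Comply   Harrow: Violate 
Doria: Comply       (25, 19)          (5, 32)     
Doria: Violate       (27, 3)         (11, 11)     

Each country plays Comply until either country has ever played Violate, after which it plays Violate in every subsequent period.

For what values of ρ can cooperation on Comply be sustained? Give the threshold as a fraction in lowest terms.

13/21

For Doria: deviation gain 27−25 = 2, per-period punishment loss 25−11 = 14. IC gives ρ ≥ 2/16 = 1/8.
For Harrow: gain 13, loss 8 per period, so ρ ≥ 13/21.
The tighter constraint is Harrow's, so cooperation needs ρ ≥ 13/21.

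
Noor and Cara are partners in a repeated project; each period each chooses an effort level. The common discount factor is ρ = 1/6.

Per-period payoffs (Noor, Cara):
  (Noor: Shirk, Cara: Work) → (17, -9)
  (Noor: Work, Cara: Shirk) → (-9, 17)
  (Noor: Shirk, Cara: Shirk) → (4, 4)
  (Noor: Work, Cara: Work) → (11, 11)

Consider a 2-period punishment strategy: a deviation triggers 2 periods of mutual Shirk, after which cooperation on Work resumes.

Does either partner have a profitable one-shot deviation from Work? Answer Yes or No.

Yes

IC: ρ+…+ρ^2 ≥ (17−11)/(11−4) = 6/7.
At ρ = 1/6: partial sum = 0.1944 < 0.8571. Cooperation not sustainable.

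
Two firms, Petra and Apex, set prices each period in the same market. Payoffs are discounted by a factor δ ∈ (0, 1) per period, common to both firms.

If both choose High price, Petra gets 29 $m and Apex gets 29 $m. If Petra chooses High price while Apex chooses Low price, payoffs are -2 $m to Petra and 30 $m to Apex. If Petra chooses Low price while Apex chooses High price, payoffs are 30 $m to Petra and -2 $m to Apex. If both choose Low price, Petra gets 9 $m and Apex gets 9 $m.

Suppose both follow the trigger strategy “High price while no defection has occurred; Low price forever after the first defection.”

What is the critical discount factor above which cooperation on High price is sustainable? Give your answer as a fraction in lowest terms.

Under grim trigger the critical discount factor is (T−C)/(T−P) with T = 30, C = 29, P = 9.
δ* = (30−29)/(30−9) = 1/21.

1/21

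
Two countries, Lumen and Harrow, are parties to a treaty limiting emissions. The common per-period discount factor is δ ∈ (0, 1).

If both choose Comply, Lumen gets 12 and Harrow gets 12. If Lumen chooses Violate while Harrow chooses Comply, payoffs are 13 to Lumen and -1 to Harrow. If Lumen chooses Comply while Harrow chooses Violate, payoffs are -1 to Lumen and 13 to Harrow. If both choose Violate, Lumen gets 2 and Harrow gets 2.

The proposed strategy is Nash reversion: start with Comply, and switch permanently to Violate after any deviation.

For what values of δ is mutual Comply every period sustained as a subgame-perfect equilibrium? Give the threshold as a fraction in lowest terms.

1/11

Cooperation forever yields 12 each period: 12/(1−δ).
Deviating yields 13 once, then 2 forever: 13 + 2δ/(1−δ).
No profitable deviation requires 12/(1−δ) ≥ 13 + 2δ/(1−δ).
Multiplying by (1−δ): 12 ≥ 13(1−δ) + 2δ = 13 − 11δ.
So 11δ ≥ 1, i.e. δ ≥ 1/11.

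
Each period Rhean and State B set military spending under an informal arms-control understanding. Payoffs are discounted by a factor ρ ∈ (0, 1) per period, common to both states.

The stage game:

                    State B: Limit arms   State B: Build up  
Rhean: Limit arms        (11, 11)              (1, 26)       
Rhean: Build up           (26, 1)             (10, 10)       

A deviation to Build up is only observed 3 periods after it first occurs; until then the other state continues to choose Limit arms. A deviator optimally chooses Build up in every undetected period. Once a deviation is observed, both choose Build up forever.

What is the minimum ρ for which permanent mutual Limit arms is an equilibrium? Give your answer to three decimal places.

Deviating for the 3 undetected periods gains 26−11 = 15 per period over cooperation, then loses 11−10 = 1 per period forever once punishment starts.
Gain: 15(1 + ρ + … + ρ^2); loss: 1·ρ^3/(1−ρ).
No profitable deviation ⇔ 15(1−ρ^3) ≤ 1·ρ^3, i.e. ρ^3 ≥ 15/(15+1) = 15/16.
Hence ρ ≥ (15/16)^(1/3) ≈ 0.979.

0.979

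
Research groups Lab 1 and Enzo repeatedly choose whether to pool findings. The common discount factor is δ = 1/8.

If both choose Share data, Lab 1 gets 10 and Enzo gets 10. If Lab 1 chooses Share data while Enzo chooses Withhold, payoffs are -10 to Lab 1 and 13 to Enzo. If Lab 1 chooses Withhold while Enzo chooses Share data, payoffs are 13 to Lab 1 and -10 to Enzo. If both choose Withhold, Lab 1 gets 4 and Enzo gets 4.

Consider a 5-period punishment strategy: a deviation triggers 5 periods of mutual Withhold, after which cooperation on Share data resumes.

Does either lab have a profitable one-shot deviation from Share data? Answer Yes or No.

Yes

A one-shot deviation gives 13 now, then 4 for 5 periods, then back to 10.
Gain from deviating: (13−10) today; loss: (10−4) in each of the next 5 periods.
No-deviation condition: (10−4)(δ+…+δ^5) ≥ 13−10, i.e. δ+…+δ^5 ≥ 1/2.
At δ = 1/8: δ+…+δ^5 = 0.1429 < 0.5000.
So cooperation is not sustainable.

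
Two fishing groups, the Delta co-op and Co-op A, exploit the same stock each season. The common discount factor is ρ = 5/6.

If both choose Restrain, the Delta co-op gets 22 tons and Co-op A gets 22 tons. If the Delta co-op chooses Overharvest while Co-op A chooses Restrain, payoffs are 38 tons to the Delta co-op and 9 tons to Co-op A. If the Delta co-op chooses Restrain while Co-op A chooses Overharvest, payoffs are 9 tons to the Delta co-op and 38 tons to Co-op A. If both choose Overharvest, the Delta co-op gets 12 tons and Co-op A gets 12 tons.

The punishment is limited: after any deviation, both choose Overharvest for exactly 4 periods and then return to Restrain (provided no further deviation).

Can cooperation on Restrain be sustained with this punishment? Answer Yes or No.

Yes

Comparing payoff streams over the 5 periods until play realigns: cooperate → 22(1+ρ+…+ρ^4); deviate → 38 + 12(ρ+…+ρ^4).
Cooperation is sustained iff (22−12)(ρ+…+ρ^4) ≥ 38−22.
ρ+…+ρ^4 = 5/6·(1−(5/6)^4)/(1−5/6) = 2.5887, and (38−22)/(22−12) = 1.6000.
2.5887 ≥ 1.6000, so cooperation is sustainable.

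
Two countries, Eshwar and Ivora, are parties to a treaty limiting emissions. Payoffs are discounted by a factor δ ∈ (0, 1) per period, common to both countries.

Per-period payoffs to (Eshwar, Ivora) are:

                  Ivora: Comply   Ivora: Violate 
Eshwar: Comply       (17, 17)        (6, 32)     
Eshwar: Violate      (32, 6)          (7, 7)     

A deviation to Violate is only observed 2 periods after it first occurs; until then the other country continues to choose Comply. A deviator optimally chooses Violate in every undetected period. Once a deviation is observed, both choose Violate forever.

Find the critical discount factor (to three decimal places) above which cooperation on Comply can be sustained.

A deviator earns 32 for 2 periods, then 7 forever; cooperating earns 17 forever. Multiplying the IC by (1−δ):
17 ≥ 32(1−δ^2) + 7δ^2, so 25·δ^2 ≥ 15 and δ^2 ≥ 3/5.
δ ≥ (3/5)^(1/2) ≈ 0.775.

0.775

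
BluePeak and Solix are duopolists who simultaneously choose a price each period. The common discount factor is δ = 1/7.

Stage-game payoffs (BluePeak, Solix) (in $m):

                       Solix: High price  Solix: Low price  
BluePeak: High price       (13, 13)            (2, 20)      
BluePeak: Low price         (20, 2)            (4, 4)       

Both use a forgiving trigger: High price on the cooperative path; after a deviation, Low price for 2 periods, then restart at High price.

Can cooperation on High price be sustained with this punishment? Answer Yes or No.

Comparing payoff streams over the 3 periods until play realigns: cooperate → 13(1+δ+…+δ^2); deviate → 20 + 4(δ+…+δ^2).
Cooperation is sustained iff (13−4)(δ+…+δ^2) ≥ 20−13.
δ+…+δ^2 = 1/7·(1−(1/7)^2)/(1−1/7) = 0.1633, and (20−13)/(13−4) = 0.7778.
0.1633 < 0.7778, so cooperation is not sustainable.

No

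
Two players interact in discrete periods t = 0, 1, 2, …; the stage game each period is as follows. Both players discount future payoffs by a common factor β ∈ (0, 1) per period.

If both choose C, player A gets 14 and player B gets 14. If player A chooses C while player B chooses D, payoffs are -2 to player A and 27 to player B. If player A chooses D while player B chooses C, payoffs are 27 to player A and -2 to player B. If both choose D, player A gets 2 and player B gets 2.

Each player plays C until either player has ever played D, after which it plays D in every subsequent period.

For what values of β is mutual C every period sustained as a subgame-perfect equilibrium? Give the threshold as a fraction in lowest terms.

13/25

One-period gain from deviating is 27 − 14 = 13. The loss is 14 − 2 = 12 in every subsequent period, with present value 12·β/(1−β).
Deviation is unprofitable when 12·β/(1−β) ≥ 13, i.e. β/(1−β) ≥ 13/12.
Equivalently β ≥ 13/(13+12) = 13/25.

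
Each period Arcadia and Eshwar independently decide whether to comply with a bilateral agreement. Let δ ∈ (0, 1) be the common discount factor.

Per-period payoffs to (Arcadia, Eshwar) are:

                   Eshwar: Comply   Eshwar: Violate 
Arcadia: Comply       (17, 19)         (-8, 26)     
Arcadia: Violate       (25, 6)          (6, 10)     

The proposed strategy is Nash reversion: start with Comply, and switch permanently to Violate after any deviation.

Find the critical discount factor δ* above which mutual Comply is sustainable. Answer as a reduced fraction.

7/16

Arcadia: cooperation gives 17 each period; deviation gives 25 once then 6 forever.
  17/(1−δ) ≥ 25 + 6δ/(1−δ) ⇒ δ ≥ 8/19.
Eshwar: cooperation gives 19 each period; deviation gives 26 once then 10 forever.
  δ ≥ 7/16.
Both must hold, so the binding constraint is Eshwar's: δ ≥ 7/16.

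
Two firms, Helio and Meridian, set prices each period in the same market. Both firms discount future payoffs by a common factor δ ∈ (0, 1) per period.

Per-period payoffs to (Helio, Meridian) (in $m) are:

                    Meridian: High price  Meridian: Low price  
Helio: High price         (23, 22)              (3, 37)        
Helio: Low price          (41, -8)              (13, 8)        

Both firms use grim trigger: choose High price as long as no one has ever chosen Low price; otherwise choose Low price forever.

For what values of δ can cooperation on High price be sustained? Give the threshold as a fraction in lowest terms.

For Helio: deviation gain 41−23 = 18, per-period punishment loss 23−13 = 10. IC gives δ ≥ 18/28 = 9/14.
For Meridian: gain 15, loss 14 per period, so δ ≥ 15/29.
The tighter constraint is Helio's, so cooperation needs δ ≥ 9/14.

9/14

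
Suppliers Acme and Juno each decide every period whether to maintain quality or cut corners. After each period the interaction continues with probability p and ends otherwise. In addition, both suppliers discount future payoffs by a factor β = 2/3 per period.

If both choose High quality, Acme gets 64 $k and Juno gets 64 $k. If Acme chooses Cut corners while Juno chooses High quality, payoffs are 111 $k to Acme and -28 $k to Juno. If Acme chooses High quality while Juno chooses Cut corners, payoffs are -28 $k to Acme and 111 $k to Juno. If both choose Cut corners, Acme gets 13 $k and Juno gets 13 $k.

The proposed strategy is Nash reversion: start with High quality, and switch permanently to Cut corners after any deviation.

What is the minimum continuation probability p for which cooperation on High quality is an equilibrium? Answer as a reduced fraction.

Expected continuation weight on next period's payoff is β·p = 2/3·p, which plays the role of the discount factor.
Cooperation requires 2/3·p ≥ (111−64)/(111−13) = 47/98, hence p ≥ 141/196.

141/196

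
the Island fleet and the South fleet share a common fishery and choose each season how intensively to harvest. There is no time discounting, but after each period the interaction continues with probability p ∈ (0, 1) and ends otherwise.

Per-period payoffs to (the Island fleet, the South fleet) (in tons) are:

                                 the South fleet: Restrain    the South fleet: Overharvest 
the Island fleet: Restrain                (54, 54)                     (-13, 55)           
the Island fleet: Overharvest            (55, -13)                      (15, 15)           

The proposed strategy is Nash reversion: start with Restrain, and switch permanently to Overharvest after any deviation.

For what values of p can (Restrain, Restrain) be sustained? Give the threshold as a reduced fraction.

1/40

With no time discounting, the continuation probability p plays the role of the discount factor.
Grim-trigger IC: 54/(1−p) ≥ 55 + 15p/(1−p) ⇒ p ≥ (55−54)/(55−15) = 1/40.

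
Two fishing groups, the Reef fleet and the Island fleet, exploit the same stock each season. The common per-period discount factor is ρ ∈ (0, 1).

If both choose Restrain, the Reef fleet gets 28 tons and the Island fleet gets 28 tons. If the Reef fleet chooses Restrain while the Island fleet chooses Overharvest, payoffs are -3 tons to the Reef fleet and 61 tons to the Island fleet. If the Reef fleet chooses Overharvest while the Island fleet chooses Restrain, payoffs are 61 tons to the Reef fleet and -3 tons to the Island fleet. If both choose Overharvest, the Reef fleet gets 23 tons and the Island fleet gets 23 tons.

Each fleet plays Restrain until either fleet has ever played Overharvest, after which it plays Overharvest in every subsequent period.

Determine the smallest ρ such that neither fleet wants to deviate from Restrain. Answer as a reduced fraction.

Cooperation forever yields 28 each period: 28/(1−ρ).
Deviating yields 61 once, then 23 forever: 61 + 23ρ/(1−ρ).
No profitable deviation requires 28/(1−ρ) ≥ 61 + 23ρ/(1−ρ).
Multiplying by (1−ρ): 28 ≥ 61(1−ρ) + 23ρ = 61 − 38ρ.
So 38ρ ≥ 33, i.e. ρ ≥ 33/38.

33/38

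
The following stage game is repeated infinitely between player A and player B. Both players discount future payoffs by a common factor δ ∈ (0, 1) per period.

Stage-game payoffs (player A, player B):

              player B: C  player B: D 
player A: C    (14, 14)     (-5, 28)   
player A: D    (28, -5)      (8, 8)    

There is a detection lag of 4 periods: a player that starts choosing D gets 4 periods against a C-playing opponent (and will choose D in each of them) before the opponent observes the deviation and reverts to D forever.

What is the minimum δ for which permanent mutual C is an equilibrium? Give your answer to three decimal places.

A deviator earns 28 for 4 periods, then 8 forever; cooperating earns 14 forever. Multiplying the IC by (1−δ):
14 ≥ 28(1−δ^4) + 8δ^4, so 20·δ^4 ≥ 14 and δ^4 ≥ 7/10.
δ ≥ (7/10)^(1/4) ≈ 0.915.

0.915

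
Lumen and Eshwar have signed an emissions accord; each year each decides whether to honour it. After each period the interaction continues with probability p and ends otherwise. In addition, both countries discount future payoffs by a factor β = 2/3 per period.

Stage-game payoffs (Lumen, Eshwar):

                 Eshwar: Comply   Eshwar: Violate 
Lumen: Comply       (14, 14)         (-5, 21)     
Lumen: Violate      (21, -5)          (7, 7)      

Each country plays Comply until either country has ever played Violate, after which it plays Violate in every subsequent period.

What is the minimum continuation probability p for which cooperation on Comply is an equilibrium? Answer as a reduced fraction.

Expected continuation weight on next period's payoff is β·p = 2/3·p, which plays the role of the discount factor.
Cooperation requires 2/3·p ≥ (21−14)/(21−7) = 1/2, hence p ≥ 3/4.

3/4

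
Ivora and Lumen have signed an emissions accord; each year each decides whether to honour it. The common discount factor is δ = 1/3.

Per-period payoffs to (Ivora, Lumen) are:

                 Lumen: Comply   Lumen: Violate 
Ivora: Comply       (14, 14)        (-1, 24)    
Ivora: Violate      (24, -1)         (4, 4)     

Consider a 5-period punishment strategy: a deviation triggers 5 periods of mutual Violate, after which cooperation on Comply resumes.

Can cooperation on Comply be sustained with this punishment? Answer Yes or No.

No

A one-shot deviation gives 24 now, then 4 for 5 periods, then back to 14.
Gain from deviating: (24−14) today; loss: (14−4) in each of the next 5 periods.
No-deviation condition: (14−4)(δ+…+δ^5) ≥ 24−14, i.e. δ+…+δ^5 ≥ 1.
At δ = 1/3: δ+…+δ^5 = 0.4979 < 1.0000.
So cooperation is not sustainable.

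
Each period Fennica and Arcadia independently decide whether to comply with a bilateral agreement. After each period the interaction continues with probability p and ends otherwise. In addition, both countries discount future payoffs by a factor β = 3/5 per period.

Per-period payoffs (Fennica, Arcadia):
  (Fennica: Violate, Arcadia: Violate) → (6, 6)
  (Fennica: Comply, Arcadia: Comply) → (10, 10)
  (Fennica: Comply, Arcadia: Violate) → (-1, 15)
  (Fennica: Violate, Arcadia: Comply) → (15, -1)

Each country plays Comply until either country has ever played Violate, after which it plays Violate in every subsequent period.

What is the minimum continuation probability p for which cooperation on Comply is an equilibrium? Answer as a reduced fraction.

With continuation probability p and discount β, the effective per-period discount factor is βp.
Grim-trigger IC: βp ≥ (15−10)/(15−6) = 5/9.
So p ≥ (5/9)/(3/5) = 25/27.

25/27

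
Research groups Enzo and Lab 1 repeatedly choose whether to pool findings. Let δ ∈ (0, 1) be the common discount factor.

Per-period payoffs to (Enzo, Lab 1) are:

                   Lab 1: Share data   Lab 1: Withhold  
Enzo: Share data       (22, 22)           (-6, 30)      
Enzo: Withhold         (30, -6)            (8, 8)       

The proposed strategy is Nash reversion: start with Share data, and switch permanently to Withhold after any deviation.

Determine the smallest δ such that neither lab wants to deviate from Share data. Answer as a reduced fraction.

4/11

One-period gain from deviating is 30 − 22 = 8. The loss is 22 − 8 = 14 in every subsequent period, with present value 14·δ/(1−δ).
Deviation is unprofitable when 14·δ/(1−δ) ≥ 8, i.e. δ/(1−δ) ≥ 4/7.
Equivalently δ ≥ 8/(8+14) = 4/11.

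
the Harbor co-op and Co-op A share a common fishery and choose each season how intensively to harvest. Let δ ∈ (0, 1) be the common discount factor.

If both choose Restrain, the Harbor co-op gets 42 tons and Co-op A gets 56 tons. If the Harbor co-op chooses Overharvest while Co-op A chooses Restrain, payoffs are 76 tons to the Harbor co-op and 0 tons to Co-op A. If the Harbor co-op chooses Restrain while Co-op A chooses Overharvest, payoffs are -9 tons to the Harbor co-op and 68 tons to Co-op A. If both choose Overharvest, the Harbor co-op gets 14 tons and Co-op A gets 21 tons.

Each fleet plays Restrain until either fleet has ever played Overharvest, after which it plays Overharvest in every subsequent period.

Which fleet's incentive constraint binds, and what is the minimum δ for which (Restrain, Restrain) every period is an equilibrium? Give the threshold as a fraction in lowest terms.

the Harbor co-op; δ ≥ 17/31

For the Harbor co-op: deviation gain 76−42 = 34, per-period punishment loss 42−14 = 28. IC gives δ ≥ 34/62 = 17/31.
For Co-op A: gain 12, loss 35 per period, so δ ≥ 12/47.
The tighter constraint is the Harbor co-op's, so cooperation needs δ ≥ 17/31.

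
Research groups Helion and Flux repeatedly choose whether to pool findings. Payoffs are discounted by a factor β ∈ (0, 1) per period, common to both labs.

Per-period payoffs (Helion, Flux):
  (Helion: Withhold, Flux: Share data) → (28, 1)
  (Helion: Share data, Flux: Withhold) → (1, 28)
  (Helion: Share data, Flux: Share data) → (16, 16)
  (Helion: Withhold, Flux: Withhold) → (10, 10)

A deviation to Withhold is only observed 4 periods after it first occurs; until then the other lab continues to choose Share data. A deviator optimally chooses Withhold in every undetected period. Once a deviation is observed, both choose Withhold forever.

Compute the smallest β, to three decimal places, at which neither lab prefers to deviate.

0.904

The best deviation is to choose Withhold for all 4 undetected periods, earning 28 each, then 10 forever once detected.
Deviation value: 28(1−β^4)/(1−β) + 10β^4/(1−β); cooperation value: 16/(1−β).
IC: 16 ≥ 28(1−β^4) + 10β^4 = 28 − 18β^4.
So β^4 ≥ 12/18 = 2/3, giving β ≥ (2/3)^(1/4) ≈ 0.904.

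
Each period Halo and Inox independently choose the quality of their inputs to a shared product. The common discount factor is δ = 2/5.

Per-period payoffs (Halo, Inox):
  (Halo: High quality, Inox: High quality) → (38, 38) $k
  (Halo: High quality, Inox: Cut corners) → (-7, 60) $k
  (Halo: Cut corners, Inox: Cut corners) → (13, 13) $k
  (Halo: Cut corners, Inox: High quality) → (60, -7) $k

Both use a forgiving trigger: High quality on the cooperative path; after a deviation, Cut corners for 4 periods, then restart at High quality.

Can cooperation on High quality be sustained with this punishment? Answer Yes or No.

IC: δ+…+δ^4 ≥ (60−38)/(38−13) = 22/25.
At δ = 2/5: partial sum = 0.6496 < 0.8800. Cooperation not sustainable.

No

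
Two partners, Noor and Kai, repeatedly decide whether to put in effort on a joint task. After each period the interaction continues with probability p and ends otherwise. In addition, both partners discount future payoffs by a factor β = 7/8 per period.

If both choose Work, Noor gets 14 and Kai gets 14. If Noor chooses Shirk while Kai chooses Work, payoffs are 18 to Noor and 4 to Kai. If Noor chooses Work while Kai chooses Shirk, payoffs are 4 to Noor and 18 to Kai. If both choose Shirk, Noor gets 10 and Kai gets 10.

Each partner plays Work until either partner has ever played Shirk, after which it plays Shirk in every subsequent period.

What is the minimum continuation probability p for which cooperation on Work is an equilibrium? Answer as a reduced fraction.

4/7

With continuation probability p and discount β, the effective per-period discount factor is βp.
Grim-trigger IC: βp ≥ (18−14)/(18−10) = 1/2.
So p ≥ (1/2)/(7/8) = 4/7.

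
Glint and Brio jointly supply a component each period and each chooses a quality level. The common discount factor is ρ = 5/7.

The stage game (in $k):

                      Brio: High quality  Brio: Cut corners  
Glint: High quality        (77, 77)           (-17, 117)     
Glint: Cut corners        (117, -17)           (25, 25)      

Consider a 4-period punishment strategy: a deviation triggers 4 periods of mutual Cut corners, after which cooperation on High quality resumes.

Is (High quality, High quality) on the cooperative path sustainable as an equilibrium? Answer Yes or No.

Yes

IC: ρ+…+ρ^4 ≥ (117−77)/(77−25) = 10/13.
At ρ = 5/7: partial sum = 1.8492 ≥ 0.7692. Cooperation sustainable.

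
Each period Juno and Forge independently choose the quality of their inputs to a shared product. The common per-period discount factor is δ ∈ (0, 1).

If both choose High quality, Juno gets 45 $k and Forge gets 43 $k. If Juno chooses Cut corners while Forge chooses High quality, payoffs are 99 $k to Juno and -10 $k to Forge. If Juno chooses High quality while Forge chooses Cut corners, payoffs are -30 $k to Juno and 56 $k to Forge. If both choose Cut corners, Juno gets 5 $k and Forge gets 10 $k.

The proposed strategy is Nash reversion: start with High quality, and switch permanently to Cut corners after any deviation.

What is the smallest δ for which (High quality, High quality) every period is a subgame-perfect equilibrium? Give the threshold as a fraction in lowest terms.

For Juno: deviation gain 99−45 = 54, per-period punishment loss 45−5 = 40. IC gives δ ≥ 54/94 = 27/47.
For Forge: gain 13, loss 33 per period, so δ ≥ 13/46.
The tighter constraint is Juno's, so cooperation needs δ ≥ 27/47.

27/47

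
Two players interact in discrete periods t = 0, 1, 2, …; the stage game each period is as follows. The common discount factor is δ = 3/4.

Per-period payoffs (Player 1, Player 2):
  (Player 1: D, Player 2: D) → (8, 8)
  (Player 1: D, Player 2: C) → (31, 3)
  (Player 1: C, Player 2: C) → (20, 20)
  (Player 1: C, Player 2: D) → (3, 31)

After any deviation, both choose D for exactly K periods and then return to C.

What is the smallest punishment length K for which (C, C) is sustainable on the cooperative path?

2

Need Σ_{k=1}^{K} δ^k ≥ (31−20)/(20−8) = 0.9167 at δ = 3/4.
At K = 1 the sum is 0.7500 < 0.9167; at K = 2 it is 1.3125 ≥ 0.9167.
So the minimum punishment length is K = 2.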